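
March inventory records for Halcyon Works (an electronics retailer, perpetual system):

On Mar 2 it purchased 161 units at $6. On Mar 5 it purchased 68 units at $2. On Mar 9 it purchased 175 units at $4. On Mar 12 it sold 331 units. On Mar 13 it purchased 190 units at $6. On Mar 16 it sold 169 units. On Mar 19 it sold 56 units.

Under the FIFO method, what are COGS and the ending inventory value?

COGS = $2,714; ending inventory = $228

Mar 12, 331 sold [FIFO — oldest first]: 161 @ $6 + 68 @ $2 + 102 @ $4 = $1,510
Mar 16, 169 sold [FIFO — oldest first]: 73 @ $4 + 96 @ $6 = $868
Mar 19, 56 sold [FIFO — oldest first]: 56 @ $6 = $336
Total COGS = $1,510 + $868 + $336 = $2,714
Ending inventory: 38 @ $6 = $228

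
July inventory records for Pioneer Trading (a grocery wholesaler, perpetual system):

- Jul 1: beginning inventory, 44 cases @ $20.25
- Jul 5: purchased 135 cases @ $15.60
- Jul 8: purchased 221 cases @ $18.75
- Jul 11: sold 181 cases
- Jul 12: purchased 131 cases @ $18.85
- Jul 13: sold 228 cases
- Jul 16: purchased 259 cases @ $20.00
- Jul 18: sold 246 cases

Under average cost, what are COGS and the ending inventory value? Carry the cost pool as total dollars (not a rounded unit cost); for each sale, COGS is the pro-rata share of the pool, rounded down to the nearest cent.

After Jul 1: 44 on hand, pool $891.00 (≈ $20.2500 each)
After Jul 5: 179 on hand, pool $2,997.00 (≈ $16.7430 each)
After Jul 8: 400 on hand, pool $7,140.75 (≈ $17.8519 each)
Jul 11, sell 181: 181/400 × $7,140.75 → $3,231.18
After Jul 12: 350 on hand, pool $6,378.92 (≈ $18.2255 each)
Jul 13, sell 228: 228/350 × $6,378.92 → $4,155.41
After Jul 16: 381 on hand, pool $7,403.51 (≈ $19.4318 each)
Jul 18, sell 246: 246/381 × $7,403.51 → $4,780.21
Total COGS = $3,231.18 + $4,155.41 + $4,780.21 = $12,166.80
Ending inventory (cost pool remaining) = $2,623.30
Check: goods available $14,790.10 = COGS $12,166.80 + ending $2,623.30

COGS = $12,166.80; ending inventory = $2,623.30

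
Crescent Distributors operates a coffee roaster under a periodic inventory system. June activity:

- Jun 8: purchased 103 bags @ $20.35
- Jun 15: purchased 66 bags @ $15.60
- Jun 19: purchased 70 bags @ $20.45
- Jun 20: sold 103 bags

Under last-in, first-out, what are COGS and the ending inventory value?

Jun 20, 103 sold [LIFO — newest first]: 70 @ $20.45 + 33 @ $15.60 = $1,946.30
Ending inventory: 103 @ $20.35 + 33 @ $15.60 = $2,610.85

COGS = $1,946.30; ending inventory = $2,610.85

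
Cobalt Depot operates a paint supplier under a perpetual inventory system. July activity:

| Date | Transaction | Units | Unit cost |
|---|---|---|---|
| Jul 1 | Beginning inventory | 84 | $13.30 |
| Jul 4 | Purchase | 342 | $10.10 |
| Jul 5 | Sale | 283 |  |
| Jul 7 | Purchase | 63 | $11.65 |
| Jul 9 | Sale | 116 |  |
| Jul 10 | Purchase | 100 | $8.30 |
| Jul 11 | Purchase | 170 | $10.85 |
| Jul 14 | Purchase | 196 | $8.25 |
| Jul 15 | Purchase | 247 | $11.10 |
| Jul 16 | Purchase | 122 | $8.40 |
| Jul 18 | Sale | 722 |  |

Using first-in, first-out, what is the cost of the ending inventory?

Jul 5, 283 sold [FIFO — oldest first]: 84 @ $13.30 + 199 @ $10.10 = $3,127.10
Jul 9, 116 sold [FIFO — oldest first]: 116 @ $10.10 = $1,171.60
Jul 18, 722 sold [FIFO — oldest first]: 27 @ $10.10 + 63 @ $11.65 + 100 @ $8.30 + 170 @ $10.85 + 196 @ $8.25 + 166 @ $11.10 = $7,140.75
Total COGS = $3,127.10 + $1,171.60 + $7,140.75 = $11,439.45
Ending inventory: 81 @ $11.10 + 122 @ $8.40 = $1,923.90

Ending inventory = $1,923.90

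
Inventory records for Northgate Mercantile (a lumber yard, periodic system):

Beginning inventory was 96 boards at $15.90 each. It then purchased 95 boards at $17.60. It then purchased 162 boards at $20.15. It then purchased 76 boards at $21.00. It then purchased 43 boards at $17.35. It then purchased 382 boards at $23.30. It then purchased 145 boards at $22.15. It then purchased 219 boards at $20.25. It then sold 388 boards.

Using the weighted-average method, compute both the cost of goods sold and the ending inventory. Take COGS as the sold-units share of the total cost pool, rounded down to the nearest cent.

COGS = $8,075.95; ending inventory = $17,275.90

Sale 1, sell 388: 388/1218 × $25,351.85 → $8,075.95
Ending inventory (cost pool remaining) = $17,275.90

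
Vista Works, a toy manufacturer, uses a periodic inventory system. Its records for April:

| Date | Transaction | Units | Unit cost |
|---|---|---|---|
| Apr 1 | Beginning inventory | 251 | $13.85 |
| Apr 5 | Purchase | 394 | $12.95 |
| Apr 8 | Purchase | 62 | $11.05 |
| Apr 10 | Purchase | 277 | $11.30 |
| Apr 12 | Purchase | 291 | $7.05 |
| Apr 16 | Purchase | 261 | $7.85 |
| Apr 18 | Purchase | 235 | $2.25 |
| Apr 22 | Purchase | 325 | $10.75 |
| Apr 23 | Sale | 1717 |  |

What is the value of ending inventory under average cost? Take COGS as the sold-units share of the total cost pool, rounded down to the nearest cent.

Ending inventory = $3,709.86

Apr 23, sell 1717: 1717/2096 × $20,516.75 → $16,806.89
Ending inventory (cost pool remaining) = $3,709.86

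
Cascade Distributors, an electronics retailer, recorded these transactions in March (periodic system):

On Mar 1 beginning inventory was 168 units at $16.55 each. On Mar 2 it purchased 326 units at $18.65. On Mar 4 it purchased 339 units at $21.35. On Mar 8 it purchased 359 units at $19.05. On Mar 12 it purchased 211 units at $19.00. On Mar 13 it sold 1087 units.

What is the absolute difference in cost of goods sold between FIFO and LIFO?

FIFO COGS: 168 @ $16.55 + 326 @ $18.65 + 339 @ $21.35 + 254 @ $19.05 = $20,936.65
LIFO COGS: 211 @ $19.00 + 359 @ $19.05 + 339 @ $21.35 + 178 @ $18.65 = $21,405.30
Difference = |$20,936.65 − $21,405.30| = $468.65

$468.65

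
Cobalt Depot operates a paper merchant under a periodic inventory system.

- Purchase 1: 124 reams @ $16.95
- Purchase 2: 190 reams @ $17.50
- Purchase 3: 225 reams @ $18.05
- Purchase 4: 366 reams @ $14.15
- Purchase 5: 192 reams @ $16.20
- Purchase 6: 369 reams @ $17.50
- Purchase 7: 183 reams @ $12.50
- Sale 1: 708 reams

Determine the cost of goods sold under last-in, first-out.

COGS = $11,272.20

Sale 1 (708) [LIFO — newest first]: 183 @ $12.50 + 369 @ $17.50 + 156 @ $16.20 = $11,272.20
Ending inventory: 124 @ $16.95 + 190 @ $17.50 + 225 @ $18.05 + 366 @ $14.15 + 36 @ $16.20 = $15,250.15
Check: goods available $26,522.35 = COGS $11,272.20 + ending $15,250.15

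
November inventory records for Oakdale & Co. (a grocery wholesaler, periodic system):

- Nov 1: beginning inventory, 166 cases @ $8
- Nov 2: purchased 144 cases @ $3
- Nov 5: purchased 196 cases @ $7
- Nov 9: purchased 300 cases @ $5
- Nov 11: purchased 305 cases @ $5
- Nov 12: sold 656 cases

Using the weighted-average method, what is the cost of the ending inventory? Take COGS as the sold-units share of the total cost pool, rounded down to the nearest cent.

Nov 12, sell 656: 656/1111 × $6,157.00 → $3,635.45
Ending inventory (cost pool remaining) = $2,521.55
Check: goods available $6,157.00 = COGS $3,635.45 + ending $2,521.55

Ending inventory = $2,521.55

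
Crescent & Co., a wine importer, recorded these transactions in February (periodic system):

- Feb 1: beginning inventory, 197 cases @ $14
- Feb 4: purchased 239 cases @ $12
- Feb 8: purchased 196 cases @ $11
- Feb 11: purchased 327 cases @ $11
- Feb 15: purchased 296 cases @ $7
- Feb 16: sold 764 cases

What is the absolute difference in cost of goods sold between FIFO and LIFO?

$2,014

FIFO COGS: 197 @ $14 + 239 @ $12 + 196 @ $11 + 132 @ $11 = $9,234
LIFO COGS: 296 @ $7 + 327 @ $11 + 141 @ $11 = $7,220
Difference = |$9,234 − $7,220| = $2,014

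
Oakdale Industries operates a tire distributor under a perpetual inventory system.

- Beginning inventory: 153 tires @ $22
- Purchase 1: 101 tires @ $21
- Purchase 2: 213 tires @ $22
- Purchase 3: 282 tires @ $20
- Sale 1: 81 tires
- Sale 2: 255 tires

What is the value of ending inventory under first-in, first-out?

Ending inventory = $8,522

Sale 1 (81) [FIFO — oldest first]: 81 @ $22 = $1,782
Sale 2 (255) [FIFO — oldest first]: 72 @ $22 + 101 @ $21 + 82 @ $22 = $5,509
Total COGS = $1,782 + $5,509 = $7,291
Ending inventory: 131 @ $22 + 282 @ $20 = $8,522
Check: goods available $15,813 = COGS $7,291 + ending $8,522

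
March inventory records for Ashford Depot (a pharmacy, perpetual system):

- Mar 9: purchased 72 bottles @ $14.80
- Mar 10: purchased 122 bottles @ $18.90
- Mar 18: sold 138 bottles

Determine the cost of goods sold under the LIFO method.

COGS = $2,542.60

Mar 18, 138 sold [LIFO — newest first]: 122 @ $18.90 + 16 @ $14.80 = $2,542.60
Ending inventory: 56 @ $14.80 = $828.80
Check: goods available $3,371.40 = COGS $2,542.60 + ending $828.80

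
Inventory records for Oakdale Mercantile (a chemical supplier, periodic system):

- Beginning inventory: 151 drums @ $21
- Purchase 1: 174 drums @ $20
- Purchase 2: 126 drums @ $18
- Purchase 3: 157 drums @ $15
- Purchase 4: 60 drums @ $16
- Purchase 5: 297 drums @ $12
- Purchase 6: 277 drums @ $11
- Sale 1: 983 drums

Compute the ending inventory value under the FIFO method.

Sale 1 (983) [FIFO — oldest first]: 151 @ $21 + 174 @ $20 + 126 @ $18 + 157 @ $15 + 60 @ $16 + 297 @ $12 + 18 @ $11 = $15,996
Ending inventory: 259 @ $11 = $2,849
Check: goods available $18,845 = COGS $15,996 + ending $2,849

Ending inventory = $2,849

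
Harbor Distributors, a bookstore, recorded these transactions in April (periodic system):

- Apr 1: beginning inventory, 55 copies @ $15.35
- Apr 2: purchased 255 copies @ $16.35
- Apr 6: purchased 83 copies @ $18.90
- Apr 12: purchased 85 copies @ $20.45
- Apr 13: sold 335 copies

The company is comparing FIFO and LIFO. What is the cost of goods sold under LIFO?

COGS = $6,037.40

FIFO COGS: 55 @ $15.35 + 255 @ $16.35 + 25 @ $18.90 = $5,486.00
LIFO COGS: 85 @ $20.45 + 83 @ $18.90 + 167 @ $16.35 = $6,037.40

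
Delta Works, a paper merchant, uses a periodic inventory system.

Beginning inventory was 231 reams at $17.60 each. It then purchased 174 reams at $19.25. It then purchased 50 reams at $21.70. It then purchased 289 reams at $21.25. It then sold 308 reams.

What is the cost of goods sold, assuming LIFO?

COGS = $6,553.55

Sale 1 (308) [LIFO — newest first]: 289 @ $21.25 + 19 @ $21.70 = $6,553.55
Ending inventory: 231 @ $17.60 + 174 @ $19.25 + 31 @ $21.70 = $8,087.80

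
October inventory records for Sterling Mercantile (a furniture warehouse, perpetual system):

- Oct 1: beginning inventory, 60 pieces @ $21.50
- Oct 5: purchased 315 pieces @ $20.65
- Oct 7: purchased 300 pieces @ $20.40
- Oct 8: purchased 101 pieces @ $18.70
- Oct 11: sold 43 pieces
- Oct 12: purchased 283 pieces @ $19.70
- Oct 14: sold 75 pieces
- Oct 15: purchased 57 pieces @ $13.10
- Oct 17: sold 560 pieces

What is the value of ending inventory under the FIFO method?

Ending inventory = $8,154.40

Oct 11, 43 sold [FIFO — oldest first]: 43 @ $21.50 = $924.50
Oct 14, 75 sold [FIFO — oldest first]: 17 @ $21.50 + 58 @ $20.65 = $1,563.20
Oct 17, 560 sold [FIFO — oldest first]: 257 @ $20.65 + 300 @ $20.40 + 3 @ $18.70 = $11,483.15
Total COGS = $924.50 + $1,563.20 + $11,483.15 = $13,970.85
Ending inventory: 98 @ $18.70 + 283 @ $19.70 + 57 @ $13.10 = $8,154.40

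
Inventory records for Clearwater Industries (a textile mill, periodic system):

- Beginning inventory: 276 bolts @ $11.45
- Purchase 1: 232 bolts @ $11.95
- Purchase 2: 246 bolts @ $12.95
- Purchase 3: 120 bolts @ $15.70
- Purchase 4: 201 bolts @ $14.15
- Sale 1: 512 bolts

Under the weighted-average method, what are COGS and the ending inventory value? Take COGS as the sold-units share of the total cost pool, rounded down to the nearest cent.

COGS = $6,594.77; ending inventory = $7,251.68

Sale 1, sell 512: 512/1075 × $13,846.45 → $6,594.77
Ending inventory (cost pool remaining) = $7,251.68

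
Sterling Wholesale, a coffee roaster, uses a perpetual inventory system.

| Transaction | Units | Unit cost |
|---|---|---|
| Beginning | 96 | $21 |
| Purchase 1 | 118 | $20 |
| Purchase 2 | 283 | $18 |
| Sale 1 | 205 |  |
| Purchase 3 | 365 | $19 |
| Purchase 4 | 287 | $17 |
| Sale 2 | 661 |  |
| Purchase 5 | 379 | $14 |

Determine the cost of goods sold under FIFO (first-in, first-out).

Sale 1 (205) [FIFO — oldest first]: 96 @ $21 + 109 @ $20 = $4,196
Sale 2 (661) [FIFO — oldest first]: 9 @ $20 + 283 @ $18 + 365 @ $19 + 4 @ $17 = $12,277
Total COGS = $4,196 + $12,277 = $16,473
Ending inventory: 283 @ $17 + 379 @ $14 = $10,117

COGS = $16,473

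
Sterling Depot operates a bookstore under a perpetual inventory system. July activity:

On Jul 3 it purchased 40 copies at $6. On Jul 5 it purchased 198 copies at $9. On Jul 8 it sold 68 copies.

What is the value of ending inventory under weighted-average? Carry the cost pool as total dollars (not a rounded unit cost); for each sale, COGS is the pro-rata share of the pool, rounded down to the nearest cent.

After Jul 3: 40 on hand, pool $240.00 (≈ $6.0000 each)
After Jul 5: 238 on hand, pool $2,022.00 (≈ $8.4958 each)
Jul 8, sell 68: 68/238 × $2,022.00 → $577.71
Ending inventory (cost pool remaining) = $1,444.29

Ending inventory = $1,444.29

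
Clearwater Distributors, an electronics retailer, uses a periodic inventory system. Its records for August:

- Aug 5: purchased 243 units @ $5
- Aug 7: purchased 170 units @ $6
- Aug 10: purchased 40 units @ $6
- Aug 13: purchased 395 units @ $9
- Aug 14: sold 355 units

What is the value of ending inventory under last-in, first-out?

Aug 14, 355 sold [LIFO — newest first]: 355 @ $9 = $3,195
Ending inventory: 243 @ $5 + 170 @ $6 + 40 @ $6 + 40 @ $9 = $2,835

Ending inventory = $2,835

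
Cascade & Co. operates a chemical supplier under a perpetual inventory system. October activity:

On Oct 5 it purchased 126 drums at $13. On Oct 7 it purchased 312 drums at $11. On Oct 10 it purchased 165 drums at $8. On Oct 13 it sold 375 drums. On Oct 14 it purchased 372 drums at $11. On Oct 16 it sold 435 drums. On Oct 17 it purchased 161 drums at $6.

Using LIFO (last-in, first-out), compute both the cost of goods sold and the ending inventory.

COGS = $8,415; ending inventory = $3,033

Oct 13, 375 sold [LIFO — newest first]: 165 @ $8 + 210 @ $11 = $3,630
Oct 16, 435 sold [LIFO — newest first]: 372 @ $11 + 63 @ $11 = $4,785
Total COGS = $3,630 + $4,785 = $8,415
Ending inventory: 126 @ $13 + 39 @ $11 + 161 @ $6 = $3,033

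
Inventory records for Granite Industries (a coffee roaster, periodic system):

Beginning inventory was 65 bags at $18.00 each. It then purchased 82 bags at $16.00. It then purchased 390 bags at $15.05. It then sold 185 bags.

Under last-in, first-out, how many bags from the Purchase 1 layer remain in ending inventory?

82

Sale 1 (185) [LIFO — newest first]: 185 @ $15.05 = $2,784.25
Ending inventory: 65 @ $18.00 + 82 @ $16.00 + 205 @ $15.05 = $5,567.25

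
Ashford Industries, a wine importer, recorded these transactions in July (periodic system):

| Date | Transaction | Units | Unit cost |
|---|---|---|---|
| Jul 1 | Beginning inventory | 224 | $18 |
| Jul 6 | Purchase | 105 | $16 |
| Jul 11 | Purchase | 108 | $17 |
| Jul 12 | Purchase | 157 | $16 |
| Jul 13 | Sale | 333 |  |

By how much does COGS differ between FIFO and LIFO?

$344

FIFO COGS: 224 @ $18 + 105 @ $16 + 4 @ $17 = $5,780
LIFO COGS: 157 @ $16 + 108 @ $17 + 68 @ $16 = $5,436
Difference = |$5,780 − $5,436| = $344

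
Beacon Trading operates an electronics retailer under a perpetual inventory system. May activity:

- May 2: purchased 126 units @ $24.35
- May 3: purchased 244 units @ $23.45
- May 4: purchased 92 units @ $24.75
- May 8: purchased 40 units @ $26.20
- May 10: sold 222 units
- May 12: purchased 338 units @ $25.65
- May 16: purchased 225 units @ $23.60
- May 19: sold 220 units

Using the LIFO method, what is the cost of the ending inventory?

Ending inventory = $15,467.10

May 10, 222 sold [LIFO — newest first]: 40 @ $26.20 + 92 @ $24.75 + 90 @ $23.45 = $5,435.50
May 19, 220 sold [LIFO — newest first]: 220 @ $23.60 = $5,192.00
Total COGS = $5,435.50 + $5,192.00 = $10,627.50
Ending inventory: 126 @ $24.35 + 154 @ $23.45 + 338 @ $25.65 + 5 @ $23.60 = $15,467.10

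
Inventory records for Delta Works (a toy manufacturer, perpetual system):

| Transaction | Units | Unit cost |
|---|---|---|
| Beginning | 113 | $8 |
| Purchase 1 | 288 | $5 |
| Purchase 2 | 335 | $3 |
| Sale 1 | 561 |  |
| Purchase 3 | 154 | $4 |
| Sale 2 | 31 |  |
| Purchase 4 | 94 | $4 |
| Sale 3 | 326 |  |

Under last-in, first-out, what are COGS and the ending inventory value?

COGS = $3,813; ending inventory = $528

Sale 1 (561) [LIFO — newest first]: 335 @ $3 + 226 @ $5 = $2,135
Sale 2 (31) [LIFO — newest first]: 31 @ $4 = $124
Sale 3 (326) [LIFO — newest first]: 94 @ $4 + 123 @ $4 + 62 @ $5 + 47 @ $8 = $1,554
Total COGS = $2,135 + $124 + $1,554 = $3,813
Ending inventory: 66 @ $8 = $528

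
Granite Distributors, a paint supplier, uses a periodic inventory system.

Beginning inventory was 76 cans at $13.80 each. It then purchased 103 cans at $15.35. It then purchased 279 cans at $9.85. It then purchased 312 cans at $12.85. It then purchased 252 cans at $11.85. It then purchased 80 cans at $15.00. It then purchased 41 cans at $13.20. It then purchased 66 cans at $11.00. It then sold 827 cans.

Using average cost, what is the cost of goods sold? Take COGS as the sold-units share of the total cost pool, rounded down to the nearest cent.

COGS = $10,151.51

Sale 1, sell 827: 827/1209 × $14,840.60 → $10,151.51
Ending inventory (cost pool remaining) = $4,689.09
Check: goods available $14,840.60 = COGS $10,151.51 + ending $4,689.09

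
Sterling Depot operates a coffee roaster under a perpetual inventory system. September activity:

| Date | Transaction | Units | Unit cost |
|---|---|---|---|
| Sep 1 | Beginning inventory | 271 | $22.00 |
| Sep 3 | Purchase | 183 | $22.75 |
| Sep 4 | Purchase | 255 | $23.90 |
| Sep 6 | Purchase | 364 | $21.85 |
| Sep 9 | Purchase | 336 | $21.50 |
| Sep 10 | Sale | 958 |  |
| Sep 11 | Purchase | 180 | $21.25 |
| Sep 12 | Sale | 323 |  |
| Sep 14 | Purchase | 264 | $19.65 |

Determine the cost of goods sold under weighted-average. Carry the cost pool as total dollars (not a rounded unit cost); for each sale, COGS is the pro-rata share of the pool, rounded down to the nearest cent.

COGS = $28,449.67

After Sep 1: 271 on hand, pool $5,962.00 (≈ $22.0000 each)
After Sep 3: 454 on hand, pool $10,125.25 (≈ $22.3023 each)
After Sep 4: 709 on hand, pool $16,219.75 (≈ $22.8769 each)
After Sep 6: 1073 on hand, pool $24,173.15 (≈ $22.5286 each)
After Sep 9: 1409 on hand, pool $31,397.15 (≈ $22.2833 each)
Sep 10, sell 958: 958/1409 × $31,397.15 → $21,347.38
After Sep 11: 631 on hand, pool $13,874.77 (≈ $21.9885 each)
Sep 12, sell 323: 323/631 × $13,874.77 → $7,102.29
After Sep 14: 572 on hand, pool $11,960.08 (≈ $20.9092 each)
Total COGS = $21,347.38 + $7,102.29 = $28,449.67
Ending inventory (cost pool remaining) = $11,960.08
Check: goods available $40,409.75 = COGS $28,449.67 + ending $11,960.08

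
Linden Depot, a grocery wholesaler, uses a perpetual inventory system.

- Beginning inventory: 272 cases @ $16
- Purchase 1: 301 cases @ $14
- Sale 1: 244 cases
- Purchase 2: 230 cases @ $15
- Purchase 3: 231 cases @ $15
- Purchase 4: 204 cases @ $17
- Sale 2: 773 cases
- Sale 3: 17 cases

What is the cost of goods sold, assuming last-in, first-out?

COGS = $15,685

Sale 1 (244) [LIFO — newest first]: 244 @ $14 = $3,416
Sale 2 (773) [LIFO — newest first]: 204 @ $17 + 231 @ $15 + 230 @ $15 + 57 @ $14 + 51 @ $16 = $11,997
Sale 3 (17) [LIFO — newest first]: 17 @ $16 = $272
Total COGS = $3,416 + $11,997 + $272 = $15,685
Ending inventory: 204 @ $16 = $3,264
Check: goods available $18,949 = COGS $15,685 + ending $3,264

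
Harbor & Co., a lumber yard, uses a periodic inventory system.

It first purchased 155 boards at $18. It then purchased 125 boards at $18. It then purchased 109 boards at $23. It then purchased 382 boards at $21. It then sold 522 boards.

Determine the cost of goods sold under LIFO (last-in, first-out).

COGS = $11,087

Sale 1 (522) [LIFO — newest first]: 382 @ $21 + 109 @ $23 + 31 @ $18 = $11,087
Ending inventory: 155 @ $18 + 94 @ $18 = $4,482
Check: goods available $15,569 = COGS $11,087 + ending $4,482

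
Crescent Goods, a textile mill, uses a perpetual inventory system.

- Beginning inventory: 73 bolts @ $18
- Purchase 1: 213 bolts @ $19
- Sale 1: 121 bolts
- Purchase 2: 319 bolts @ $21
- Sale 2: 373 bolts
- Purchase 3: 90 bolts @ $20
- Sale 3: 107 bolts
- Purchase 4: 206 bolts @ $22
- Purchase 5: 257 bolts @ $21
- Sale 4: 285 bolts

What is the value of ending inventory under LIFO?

Sale 1 (121) [LIFO — newest first]: 121 @ $19 = $2,299
Sale 2 (373) [LIFO — newest first]: 319 @ $21 + 54 @ $19 = $7,725
Sale 3 (107) [LIFO — newest first]: 90 @ $20 + 17 @ $19 = $2,123
Sale 4 (285) [LIFO — newest first]: 257 @ $21 + 28 @ $22 = $6,013
Total COGS = $2,299 + $7,725 + $2,123 + $6,013 = $18,160
Ending inventory: 73 @ $18 + 21 @ $19 + 178 @ $22 = $5,629
Check: goods available $23,789 = COGS $18,160 + ending $5,629

Ending inventory = $5,629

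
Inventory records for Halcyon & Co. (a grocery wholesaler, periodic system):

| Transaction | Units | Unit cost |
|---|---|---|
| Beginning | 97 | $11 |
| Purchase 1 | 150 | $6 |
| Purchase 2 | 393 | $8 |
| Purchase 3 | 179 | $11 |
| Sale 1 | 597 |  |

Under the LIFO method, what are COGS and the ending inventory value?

COGS = $5,263; ending inventory = $1,817

Sale 1 (597) [LIFO — newest first]: 179 @ $11 + 393 @ $8 + 25 @ $6 = $5,263
Ending inventory: 97 @ $11 + 125 @ $6 = $1,817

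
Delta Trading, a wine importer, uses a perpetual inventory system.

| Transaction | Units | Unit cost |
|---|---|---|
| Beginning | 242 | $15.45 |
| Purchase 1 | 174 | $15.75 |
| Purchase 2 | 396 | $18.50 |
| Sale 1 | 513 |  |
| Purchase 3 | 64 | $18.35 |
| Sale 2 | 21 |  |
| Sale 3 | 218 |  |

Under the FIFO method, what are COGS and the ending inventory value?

Sale 1 (513) [FIFO — oldest first]: 242 @ $15.45 + 174 @ $15.75 + 97 @ $18.50 = $8,273.90
Sale 2 (21) [FIFO — oldest first]: 21 @ $18.50 = $388.50
Sale 3 (218) [FIFO — oldest first]: 218 @ $18.50 = $4,033.00
Total COGS = $8,273.90 + $388.50 + $4,033.00 = $12,695.40
Ending inventory: 60 @ $18.50 + 64 @ $18.35 = $2,284.40
Check: goods available $14,979.80 = COGS $12,695.40 + ending $2,284.40

COGS = $12,695.40; ending inventory = $2,284.40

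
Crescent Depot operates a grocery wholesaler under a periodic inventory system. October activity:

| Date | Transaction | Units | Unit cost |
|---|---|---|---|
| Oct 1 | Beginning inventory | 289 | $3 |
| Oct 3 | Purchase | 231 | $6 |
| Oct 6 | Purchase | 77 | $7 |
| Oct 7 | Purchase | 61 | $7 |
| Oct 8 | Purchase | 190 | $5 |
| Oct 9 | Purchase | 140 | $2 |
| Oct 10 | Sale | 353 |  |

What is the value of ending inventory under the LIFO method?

Oct 10, 353 sold [LIFO — newest first]: 140 @ $2 + 190 @ $5 + 23 @ $7 = $1,391
Ending inventory: 289 @ $3 + 231 @ $6 + 77 @ $7 + 38 @ $7 = $3,058

Ending inventory = $3,058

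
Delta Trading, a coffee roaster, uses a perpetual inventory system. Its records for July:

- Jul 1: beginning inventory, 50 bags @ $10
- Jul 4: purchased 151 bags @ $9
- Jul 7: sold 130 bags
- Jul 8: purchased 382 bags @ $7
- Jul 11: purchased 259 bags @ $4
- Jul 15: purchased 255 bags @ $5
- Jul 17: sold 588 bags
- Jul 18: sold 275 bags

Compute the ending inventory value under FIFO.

Jul 7, 130 sold [FIFO — oldest first]: 50 @ $10 + 80 @ $9 = $1,220
Jul 17, 588 sold [FIFO — oldest first]: 71 @ $9 + 382 @ $7 + 135 @ $4 = $3,853
Jul 18, 275 sold [FIFO — oldest first]: 124 @ $4 + 151 @ $5 = $1,251
Total COGS = $1,220 + $3,853 + $1,251 = $6,324
Ending inventory: 104 @ $5 = $520

Ending inventory = $520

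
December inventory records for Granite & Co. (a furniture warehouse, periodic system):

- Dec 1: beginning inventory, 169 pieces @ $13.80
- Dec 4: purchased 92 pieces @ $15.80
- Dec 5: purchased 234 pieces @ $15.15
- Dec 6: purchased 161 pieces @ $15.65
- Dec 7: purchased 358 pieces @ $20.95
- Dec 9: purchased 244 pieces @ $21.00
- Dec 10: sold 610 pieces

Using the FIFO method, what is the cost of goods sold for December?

Dec 10, 610 sold [FIFO — oldest first]: 169 @ $13.80 + 92 @ $15.80 + 234 @ $15.15 + 115 @ $15.65 = $9,130.65
Ending inventory: 46 @ $15.65 + 358 @ $20.95 + 244 @ $21.00 = $13,344.00

COGS = $9,130.65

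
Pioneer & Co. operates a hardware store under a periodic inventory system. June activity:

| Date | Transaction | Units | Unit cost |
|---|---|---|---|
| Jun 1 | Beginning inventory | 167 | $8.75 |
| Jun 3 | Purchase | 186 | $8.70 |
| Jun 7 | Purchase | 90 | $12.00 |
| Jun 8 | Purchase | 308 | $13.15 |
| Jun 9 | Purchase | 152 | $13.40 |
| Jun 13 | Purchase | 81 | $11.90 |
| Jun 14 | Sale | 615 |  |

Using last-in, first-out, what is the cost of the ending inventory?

Ending inventory = $3,271.45

Jun 14, 615 sold [LIFO — newest first]: 81 @ $11.90 + 152 @ $13.40 + 308 @ $13.15 + 74 @ $12.00 = $7,938.90
Ending inventory: 167 @ $8.75 + 186 @ $8.70 + 16 @ $12.00 = $3,271.45
Check: goods available $11,210.35 = COGS $7,938.90 + ending $3,271.45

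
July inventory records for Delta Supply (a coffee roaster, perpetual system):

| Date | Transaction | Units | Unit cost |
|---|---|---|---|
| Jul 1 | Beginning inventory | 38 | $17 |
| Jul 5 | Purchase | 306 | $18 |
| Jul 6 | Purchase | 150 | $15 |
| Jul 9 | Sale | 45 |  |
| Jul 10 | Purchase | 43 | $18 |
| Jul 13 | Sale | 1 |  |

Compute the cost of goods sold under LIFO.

Jul 9, 45 sold [LIFO — newest first]: 45 @ $15 = $675
Jul 13, 1 sold [LIFO — newest first]: 1 @ $18 = $18
Total COGS = $675 + $18 = $693
Ending inventory: 38 @ $17 + 306 @ $18 + 105 @ $15 + 42 @ $18 = $8,485

COGS = $693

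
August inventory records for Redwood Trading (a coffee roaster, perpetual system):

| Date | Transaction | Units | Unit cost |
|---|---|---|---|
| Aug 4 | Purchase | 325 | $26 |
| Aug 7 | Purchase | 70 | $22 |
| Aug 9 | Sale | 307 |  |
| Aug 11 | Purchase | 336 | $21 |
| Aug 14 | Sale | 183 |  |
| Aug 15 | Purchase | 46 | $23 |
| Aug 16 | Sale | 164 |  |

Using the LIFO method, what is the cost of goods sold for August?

Aug 9, 307 sold [LIFO — newest first]: 70 @ $22 + 237 @ $26 = $7,702
Aug 14, 183 sold [LIFO — newest first]: 183 @ $21 = $3,843
Aug 16, 164 sold [LIFO — newest first]: 46 @ $23 + 118 @ $21 = $3,536
Total COGS = $7,702 + $3,843 + $3,536 = $15,081
Ending inventory: 88 @ $26 + 35 @ $21 = $3,023
Check: goods available $18,104 = COGS $15,081 + ending $3,023

COGS = $15,081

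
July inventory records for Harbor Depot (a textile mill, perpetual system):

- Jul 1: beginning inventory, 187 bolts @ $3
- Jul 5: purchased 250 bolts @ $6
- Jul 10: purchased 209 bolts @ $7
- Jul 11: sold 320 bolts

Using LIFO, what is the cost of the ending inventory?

Jul 11, 320 sold [LIFO — newest first]: 209 @ $7 + 111 @ $6 = $2,129
Ending inventory: 187 @ $3 + 139 @ $6 = $1,395

Ending inventory = $1,395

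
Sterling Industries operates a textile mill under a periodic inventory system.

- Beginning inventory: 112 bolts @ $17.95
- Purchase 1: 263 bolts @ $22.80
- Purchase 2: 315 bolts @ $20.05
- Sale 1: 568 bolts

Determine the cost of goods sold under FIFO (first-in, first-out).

COGS = $11,876.45

Sale 1 (568) [FIFO — oldest first]: 112 @ $17.95 + 263 @ $22.80 + 193 @ $20.05 = $11,876.45
Ending inventory: 122 @ $20.05 = $2,446.10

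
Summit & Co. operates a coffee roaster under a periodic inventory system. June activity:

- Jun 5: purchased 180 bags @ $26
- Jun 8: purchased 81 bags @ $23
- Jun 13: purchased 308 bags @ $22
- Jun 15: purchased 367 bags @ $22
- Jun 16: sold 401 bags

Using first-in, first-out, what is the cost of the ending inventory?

Jun 16, 401 sold [FIFO — oldest first]: 180 @ $26 + 81 @ $23 + 140 @ $22 = $9,623
Ending inventory: 168 @ $22 + 367 @ $22 = $11,770

Ending inventory = $11,770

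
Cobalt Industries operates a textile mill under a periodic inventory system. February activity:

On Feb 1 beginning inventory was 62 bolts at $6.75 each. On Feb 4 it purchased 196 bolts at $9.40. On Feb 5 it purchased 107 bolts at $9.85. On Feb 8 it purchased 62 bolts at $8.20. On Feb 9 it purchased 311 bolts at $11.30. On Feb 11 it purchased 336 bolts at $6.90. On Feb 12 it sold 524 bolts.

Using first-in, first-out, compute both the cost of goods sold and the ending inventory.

COGS = $4,919.35; ending inventory = $4,736.60

Feb 12, 524 sold [FIFO — oldest first]: 62 @ $6.75 + 196 @ $9.40 + 107 @ $9.85 + 62 @ $8.20 + 97 @ $11.30 = $4,919.35
Ending inventory: 214 @ $11.30 + 336 @ $6.90 = $4,736.60
Check: goods available $9,655.95 = COGS $4,919.35 + ending $4,736.60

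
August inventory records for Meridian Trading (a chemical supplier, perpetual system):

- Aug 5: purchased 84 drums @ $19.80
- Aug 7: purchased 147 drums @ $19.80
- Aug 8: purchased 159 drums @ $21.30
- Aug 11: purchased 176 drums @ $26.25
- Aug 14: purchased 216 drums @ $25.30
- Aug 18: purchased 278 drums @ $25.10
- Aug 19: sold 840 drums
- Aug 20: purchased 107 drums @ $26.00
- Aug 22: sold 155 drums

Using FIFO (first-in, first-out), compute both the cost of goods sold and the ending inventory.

COGS = $23,391.60; ending inventory = $4,413.50

Aug 19, 840 sold [FIFO — oldest first]: 84 @ $19.80 + 147 @ $19.80 + 159 @ $21.30 + 176 @ $26.25 + 216 @ $25.30 + 58 @ $25.10 = $19,501.10
Aug 22, 155 sold [FIFO — oldest first]: 155 @ $25.10 = $3,890.50
Total COGS = $19,501.10 + $3,890.50 = $23,391.60
Ending inventory: 65 @ $25.10 + 107 @ $26.00 = $4,413.50
Check: goods available $27,805.10 = COGS $23,391.60 + ending $4,413.50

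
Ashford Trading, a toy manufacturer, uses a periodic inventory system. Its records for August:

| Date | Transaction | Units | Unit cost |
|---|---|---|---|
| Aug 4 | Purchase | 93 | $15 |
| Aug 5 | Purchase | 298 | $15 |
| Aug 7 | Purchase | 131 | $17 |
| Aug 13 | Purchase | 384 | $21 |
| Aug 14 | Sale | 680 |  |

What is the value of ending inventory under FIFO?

Aug 14, 680 sold [FIFO — oldest first]: 93 @ $15 + 298 @ $15 + 131 @ $17 + 158 @ $21 = $11,410
Ending inventory: 226 @ $21 = $4,746

Ending inventory = $4,746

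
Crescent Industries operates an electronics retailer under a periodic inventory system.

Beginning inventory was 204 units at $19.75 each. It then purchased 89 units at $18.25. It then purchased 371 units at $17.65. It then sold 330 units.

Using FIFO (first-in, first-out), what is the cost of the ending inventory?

Ending inventory = $5,895.10

Sale 1 (330) [FIFO — oldest first]: 204 @ $19.75 + 89 @ $18.25 + 37 @ $17.65 = $6,306.30
Ending inventory: 334 @ $17.65 = $5,895.10
Check: goods available $12,201.40 = COGS $6,306.30 + ending $5,895.10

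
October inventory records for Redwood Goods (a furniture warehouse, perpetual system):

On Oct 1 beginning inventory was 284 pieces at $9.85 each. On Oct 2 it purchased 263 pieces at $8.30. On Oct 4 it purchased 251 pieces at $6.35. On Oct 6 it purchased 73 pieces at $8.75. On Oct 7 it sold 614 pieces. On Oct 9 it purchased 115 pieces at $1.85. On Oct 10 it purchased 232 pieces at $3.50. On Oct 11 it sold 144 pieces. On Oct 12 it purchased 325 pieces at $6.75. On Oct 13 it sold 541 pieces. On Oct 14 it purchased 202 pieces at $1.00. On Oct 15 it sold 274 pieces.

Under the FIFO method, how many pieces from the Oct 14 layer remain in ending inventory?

Oct 7, 614 sold [FIFO — oldest first]: 284 @ $9.85 + 263 @ $8.30 + 67 @ $6.35 = $5,405.75
Oct 11, 144 sold [FIFO — oldest first]: 144 @ $6.35 = $914.40
Oct 13, 541 sold [FIFO — oldest first]: 40 @ $6.35 + 73 @ $8.75 + 115 @ $1.85 + 232 @ $3.50 + 81 @ $6.75 = $2,464.25
Oct 15, 274 sold [FIFO — oldest first]: 244 @ $6.75 + 30 @ $1.00 = $1,677.00
Total COGS = $5,405.75 + $914.40 + $2,464.25 + $1,677.00 = $10,461.40
Ending inventory: 172 @ $1.00 = $172.00
Check: goods available $10,633.40 = COGS $10,461.40 + ending $172.00

172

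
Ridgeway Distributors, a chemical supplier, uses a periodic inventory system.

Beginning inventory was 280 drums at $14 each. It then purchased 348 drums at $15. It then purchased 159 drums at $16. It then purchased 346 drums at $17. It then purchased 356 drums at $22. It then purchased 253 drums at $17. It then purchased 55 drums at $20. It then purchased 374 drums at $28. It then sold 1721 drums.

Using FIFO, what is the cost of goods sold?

COGS = $29,342

Sale 1 (1721) [FIFO — oldest first]: 280 @ $14 + 348 @ $15 + 159 @ $16 + 346 @ $17 + 356 @ $22 + 232 @ $17 = $29,342
Ending inventory: 21 @ $17 + 55 @ $20 + 374 @ $28 = $11,929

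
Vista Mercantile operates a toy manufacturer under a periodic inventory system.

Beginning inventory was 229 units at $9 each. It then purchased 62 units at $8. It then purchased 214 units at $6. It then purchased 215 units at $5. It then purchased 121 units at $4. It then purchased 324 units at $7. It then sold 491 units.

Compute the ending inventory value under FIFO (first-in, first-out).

Sale 1 (491) [FIFO — oldest first]: 229 @ $9 + 62 @ $8 + 200 @ $6 = $3,757
Ending inventory: 14 @ $6 + 215 @ $5 + 121 @ $4 + 324 @ $7 = $3,911

Ending inventory = $3,911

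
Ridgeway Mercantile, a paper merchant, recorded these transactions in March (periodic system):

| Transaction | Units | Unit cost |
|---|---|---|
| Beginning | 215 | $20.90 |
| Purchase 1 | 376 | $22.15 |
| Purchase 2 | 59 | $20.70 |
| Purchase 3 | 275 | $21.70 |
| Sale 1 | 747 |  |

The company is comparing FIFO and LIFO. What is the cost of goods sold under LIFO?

COGS = $16,290.50

FIFO COGS: 215 @ $20.90 + 376 @ $22.15 + 59 @ $20.70 + 97 @ $21.70 = $16,148.10
LIFO COGS: 275 @ $21.70 + 59 @ $20.70 + 376 @ $22.15 + 37 @ $20.90 = $16,290.50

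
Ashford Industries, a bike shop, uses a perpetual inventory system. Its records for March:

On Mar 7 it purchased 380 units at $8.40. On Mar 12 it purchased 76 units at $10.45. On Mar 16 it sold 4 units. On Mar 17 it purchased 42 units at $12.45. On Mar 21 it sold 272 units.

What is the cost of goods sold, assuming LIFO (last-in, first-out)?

Mar 16, 4 sold [LIFO — newest first]: 4 @ $10.45 = $41.80
Mar 21, 272 sold [LIFO — newest first]: 42 @ $12.45 + 72 @ $10.45 + 158 @ $8.40 = $2,602.50
Total COGS = $41.80 + $2,602.50 = $2,644.30
Ending inventory: 222 @ $8.40 = $1,864.80

COGS = $2,644.30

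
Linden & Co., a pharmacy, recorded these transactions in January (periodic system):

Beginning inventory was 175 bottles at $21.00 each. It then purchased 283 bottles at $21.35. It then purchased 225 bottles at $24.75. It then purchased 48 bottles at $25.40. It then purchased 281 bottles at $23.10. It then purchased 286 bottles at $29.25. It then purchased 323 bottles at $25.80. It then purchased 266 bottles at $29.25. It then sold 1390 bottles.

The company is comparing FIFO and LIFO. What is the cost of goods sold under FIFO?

COGS = $33,735.20

FIFO COGS: 175 @ $21.00 + 283 @ $21.35 + 225 @ $24.75 + 48 @ $25.40 + 281 @ $23.10 + 286 @ $29.25 + 92 @ $25.80 = $33,735.20
LIFO COGS: 266 @ $29.25 + 323 @ $25.80 + 286 @ $29.25 + 281 @ $23.10 + 48 @ $25.40 + 186 @ $24.75 = $36,793.20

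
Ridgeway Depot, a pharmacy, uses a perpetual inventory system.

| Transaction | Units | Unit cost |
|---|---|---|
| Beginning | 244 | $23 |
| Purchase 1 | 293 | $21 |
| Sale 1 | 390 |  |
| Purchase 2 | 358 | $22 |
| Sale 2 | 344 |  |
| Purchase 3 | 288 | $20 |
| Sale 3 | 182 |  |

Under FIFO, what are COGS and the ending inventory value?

Sale 1 (390) [FIFO — oldest first]: 244 @ $23 + 146 @ $21 = $8,678
Sale 2 (344) [FIFO — oldest first]: 147 @ $21 + 197 @ $22 = $7,421
Sale 3 (182) [FIFO — oldest first]: 161 @ $22 + 21 @ $20 = $3,962
Total COGS = $8,678 + $7,421 + $3,962 = $20,061
Ending inventory: 267 @ $20 = $5,340

COGS = $20,061; ending inventory = $5,340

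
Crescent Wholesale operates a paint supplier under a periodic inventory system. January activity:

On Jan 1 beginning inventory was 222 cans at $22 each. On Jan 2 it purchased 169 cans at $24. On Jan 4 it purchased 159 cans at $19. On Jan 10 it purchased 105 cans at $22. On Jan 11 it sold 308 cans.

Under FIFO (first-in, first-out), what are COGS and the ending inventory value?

Jan 11, 308 sold [FIFO — oldest first]: 222 @ $22 + 86 @ $24 = $6,948
Ending inventory: 83 @ $24 + 159 @ $19 + 105 @ $22 = $7,323

COGS = $6,948; ending inventory = $7,323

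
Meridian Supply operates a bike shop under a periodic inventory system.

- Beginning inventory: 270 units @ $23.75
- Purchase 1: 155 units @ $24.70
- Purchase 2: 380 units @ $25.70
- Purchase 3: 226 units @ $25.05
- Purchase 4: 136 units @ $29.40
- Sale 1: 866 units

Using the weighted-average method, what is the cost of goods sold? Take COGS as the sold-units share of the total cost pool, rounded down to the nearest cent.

Sale 1, sell 866: 866/1167 × $29,666.70 → $22,014.87
Ending inventory (cost pool remaining) = $7,651.83

COGS = $22,014.87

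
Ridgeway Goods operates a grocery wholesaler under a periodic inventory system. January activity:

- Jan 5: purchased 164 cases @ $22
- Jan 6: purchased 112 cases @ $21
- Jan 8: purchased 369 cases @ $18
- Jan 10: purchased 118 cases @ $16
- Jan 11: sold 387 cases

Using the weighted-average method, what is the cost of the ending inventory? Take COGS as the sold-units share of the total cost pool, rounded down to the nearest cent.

Jan 11, sell 387: 387/763 × $14,490.00 → $7,349.44
Ending inventory (cost pool remaining) = $7,140.56
Check: goods available $14,490.00 = COGS $7,349.44 + ending $7,140.56

Ending inventory = $7,140.56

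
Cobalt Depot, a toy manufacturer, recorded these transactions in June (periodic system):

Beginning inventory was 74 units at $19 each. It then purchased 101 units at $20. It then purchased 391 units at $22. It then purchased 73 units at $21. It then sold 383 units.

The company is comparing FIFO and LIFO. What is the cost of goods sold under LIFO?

COGS = $8,353

FIFO COGS: 74 @ $19 + 101 @ $20 + 208 @ $22 = $8,002
LIFO COGS: 73 @ $21 + 310 @ $22 = $8,353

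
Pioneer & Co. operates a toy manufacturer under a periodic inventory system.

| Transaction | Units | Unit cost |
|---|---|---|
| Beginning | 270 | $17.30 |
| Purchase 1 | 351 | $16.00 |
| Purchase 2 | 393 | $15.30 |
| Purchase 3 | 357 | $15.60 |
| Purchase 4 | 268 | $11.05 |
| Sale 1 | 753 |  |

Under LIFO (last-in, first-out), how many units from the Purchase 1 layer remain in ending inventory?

351

Sale 1 (753) [LIFO — newest first]: 268 @ $11.05 + 357 @ $15.60 + 128 @ $15.30 = $10,489.00
Ending inventory: 270 @ $17.30 + 351 @ $16.00 + 265 @ $15.30 = $14,341.50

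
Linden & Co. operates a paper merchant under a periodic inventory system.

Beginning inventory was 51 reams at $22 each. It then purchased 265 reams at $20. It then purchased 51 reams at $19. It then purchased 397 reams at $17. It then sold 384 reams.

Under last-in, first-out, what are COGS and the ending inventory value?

COGS = $6,528; ending inventory = $7,612

Sale 1 (384) [LIFO — newest first]: 384 @ $17 = $6,528
Ending inventory: 51 @ $22 + 265 @ $20 + 51 @ $19 + 13 @ $17 = $7,612
Check: goods available $14,140 = COGS $6,528 + ending $7,612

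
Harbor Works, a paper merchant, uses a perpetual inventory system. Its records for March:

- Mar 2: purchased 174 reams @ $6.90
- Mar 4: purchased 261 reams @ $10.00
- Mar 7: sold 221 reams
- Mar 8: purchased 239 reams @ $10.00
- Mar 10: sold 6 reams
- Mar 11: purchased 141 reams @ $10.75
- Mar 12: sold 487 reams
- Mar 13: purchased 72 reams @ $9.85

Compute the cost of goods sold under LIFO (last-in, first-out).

COGS = $7,019.45

Mar 7, 221 sold [LIFO — newest first]: 221 @ $10.00 = $2,210.00
Mar 10, 6 sold [LIFO — newest first]: 6 @ $10.00 = $60.00
Mar 12, 487 sold [LIFO — newest first]: 141 @ $10.75 + 233 @ $10.00 + 40 @ $10.00 + 73 @ $6.90 = $4,749.45
Total COGS = $2,210.00 + $60.00 + $4,749.45 = $7,019.45
Ending inventory: 101 @ $6.90 + 72 @ $9.85 = $1,406.10
Check: goods available $8,425.55 = COGS $7,019.45 + ending $1,406.10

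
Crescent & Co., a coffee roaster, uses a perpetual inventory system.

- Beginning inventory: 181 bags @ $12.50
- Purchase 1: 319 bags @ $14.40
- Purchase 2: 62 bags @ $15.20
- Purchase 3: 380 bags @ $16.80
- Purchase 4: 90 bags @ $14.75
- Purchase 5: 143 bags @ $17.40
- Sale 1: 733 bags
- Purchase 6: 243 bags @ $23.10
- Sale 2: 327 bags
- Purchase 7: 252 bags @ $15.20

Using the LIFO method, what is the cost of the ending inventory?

Sale 1 (733) [LIFO — newest first]: 143 @ $17.40 + 90 @ $14.75 + 380 @ $16.80 + 62 @ $15.20 + 58 @ $14.40 = $11,977.30
Sale 2 (327) [LIFO — newest first]: 243 @ $23.10 + 84 @ $14.40 = $6,822.90
Total COGS = $11,977.30 + $6,822.90 = $18,800.20
Ending inventory: 181 @ $12.50 + 177 @ $14.40 + 252 @ $15.20 = $8,641.70

Ending inventory = $8,641.70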